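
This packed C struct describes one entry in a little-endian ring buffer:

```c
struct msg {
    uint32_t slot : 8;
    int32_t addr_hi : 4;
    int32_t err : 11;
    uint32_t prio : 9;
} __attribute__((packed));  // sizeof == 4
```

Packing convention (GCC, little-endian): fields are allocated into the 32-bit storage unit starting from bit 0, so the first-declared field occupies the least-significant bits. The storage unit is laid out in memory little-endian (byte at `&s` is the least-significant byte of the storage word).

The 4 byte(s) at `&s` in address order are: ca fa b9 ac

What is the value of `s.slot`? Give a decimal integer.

[0]=0xca [1]=0xfa [2]=0xb9 [3]=0xac (little-endian) → word 0xacb9faca
slot:8 @ bit 0 → (0xacb9faca>>0)&0xff = 0xca  ←
addr_hi:4 @ bit 8 → (0xacb9faca>>8)&0xf = 0xa
err:11 @ bit 12 → (0xacb9faca>>12)&0x7ff = 0x39f
prio:9 @ bit 23 → (0xacb9faca>>23)&0x1ff = 0x159

202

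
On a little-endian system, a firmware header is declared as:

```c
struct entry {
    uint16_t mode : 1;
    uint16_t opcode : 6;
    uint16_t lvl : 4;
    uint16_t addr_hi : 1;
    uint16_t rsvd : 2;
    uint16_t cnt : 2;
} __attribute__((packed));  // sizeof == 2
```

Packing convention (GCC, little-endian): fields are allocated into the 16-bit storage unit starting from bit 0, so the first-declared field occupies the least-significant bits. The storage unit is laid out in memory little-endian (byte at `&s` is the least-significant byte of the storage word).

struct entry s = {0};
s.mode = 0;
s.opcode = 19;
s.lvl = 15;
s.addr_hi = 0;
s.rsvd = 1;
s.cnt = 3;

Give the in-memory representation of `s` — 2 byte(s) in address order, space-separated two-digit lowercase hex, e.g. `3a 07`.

a6 d7

mode (1b) val=0 bits=0x0 at bit 0: 0x0000
opcode (6b) val=19 bits=0x13 at bit 1: 0x0026
lvl (4b) val=15 bits=0xf at bit 7: 0x07a6
addr_hi (1b) val=0 bits=0x0 at bit 11: 0x07a6
rsvd (2b) val=1 bits=0x1 at bit 12: 0x17a6
cnt (2b) val=3 bits=0x3 at bit 14: 0xd7a6
word = 0xd7a6 → little-endian bytes:
  [0]=0xa6  [1]=0xd7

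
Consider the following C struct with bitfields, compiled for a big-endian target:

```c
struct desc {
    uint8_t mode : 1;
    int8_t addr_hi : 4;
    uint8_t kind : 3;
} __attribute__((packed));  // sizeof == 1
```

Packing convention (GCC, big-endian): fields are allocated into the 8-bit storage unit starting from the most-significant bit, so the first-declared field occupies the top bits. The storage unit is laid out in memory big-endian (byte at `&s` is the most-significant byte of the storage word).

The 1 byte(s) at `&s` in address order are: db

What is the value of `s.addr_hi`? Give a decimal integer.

[0]=0xdb (big-endian) → word 0xdb
mode [7+:1] = (word>>7) & 0x1 = 1
addr_hi [3+:4] = (word>>3) & 0xf = 11  ←
kind [0+:3] = (word>>0) & 0x7 = 3
addr_hi signed 4b, MSB=1: 11 - 16 = -5

-5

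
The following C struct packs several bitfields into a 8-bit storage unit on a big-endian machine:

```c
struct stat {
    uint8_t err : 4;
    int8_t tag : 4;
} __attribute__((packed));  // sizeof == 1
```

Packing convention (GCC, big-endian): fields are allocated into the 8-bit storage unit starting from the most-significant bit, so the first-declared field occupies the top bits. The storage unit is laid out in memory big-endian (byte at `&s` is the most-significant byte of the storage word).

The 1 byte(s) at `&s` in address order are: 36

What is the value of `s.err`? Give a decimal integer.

[0]=0x36 (big-endian) → word 0x36
err [4+:4] = (word>>4) & 0xf = 3  ←
tag [0+:4] = (word>>0) & 0xf = 6

3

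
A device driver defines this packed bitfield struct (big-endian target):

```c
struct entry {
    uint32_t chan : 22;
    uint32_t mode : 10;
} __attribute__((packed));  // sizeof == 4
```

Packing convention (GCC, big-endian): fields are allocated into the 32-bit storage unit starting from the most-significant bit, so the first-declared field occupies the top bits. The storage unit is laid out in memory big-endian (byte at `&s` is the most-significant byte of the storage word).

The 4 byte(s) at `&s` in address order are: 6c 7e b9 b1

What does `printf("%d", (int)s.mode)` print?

[0]=0x6c [1]=0x7e [2]=0xb9 [3]=0xb1 (big-endian) → word 0x6c7eb9b1
chan [10+:22] = (word>>10) & 0x3fffff = 1777582
mode [0+:10] = (word>>0) & 0x3ff = 433  ←

433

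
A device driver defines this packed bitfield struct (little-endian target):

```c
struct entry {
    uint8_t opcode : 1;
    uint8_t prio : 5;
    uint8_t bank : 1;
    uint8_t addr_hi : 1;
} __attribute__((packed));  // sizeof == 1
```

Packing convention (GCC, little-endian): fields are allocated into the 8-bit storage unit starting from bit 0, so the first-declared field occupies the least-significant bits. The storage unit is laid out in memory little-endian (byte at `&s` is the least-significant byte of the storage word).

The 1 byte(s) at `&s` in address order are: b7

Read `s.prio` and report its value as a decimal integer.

27

[0]=0xb7 (little-endian) → word 0xb7
opcode [0+:1] = (word>>0) & 0x1 = 1
prio [1+:5] = (word>>1) & 0x1f = 27  ←
bank [6+:1] = (word>>6) & 0x1 = 0
addr_hi [7+:1] = (word>>7) & 0x1 = 1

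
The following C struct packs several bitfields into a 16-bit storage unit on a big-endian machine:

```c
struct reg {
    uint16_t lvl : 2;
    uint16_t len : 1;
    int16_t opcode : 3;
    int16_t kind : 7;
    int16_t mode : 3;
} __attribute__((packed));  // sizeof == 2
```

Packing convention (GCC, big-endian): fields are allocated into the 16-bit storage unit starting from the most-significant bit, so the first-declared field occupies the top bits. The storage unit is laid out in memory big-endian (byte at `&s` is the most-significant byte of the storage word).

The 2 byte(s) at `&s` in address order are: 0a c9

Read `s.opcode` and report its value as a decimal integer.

2

[0]=0x0a [1]=0xc9 (big-endian) → word 0x0ac9
lvl [14+:2] = (word>>14) & 0x3 = 0
len [13+:1] = (word>>13) & 0x1 = 0
opcode [10+:3] = (word>>10) & 0x7 = 2  ←
kind [3+:7] = (word>>3) & 0x7f = 89
mode [0+:3] = (word>>0) & 0x7 = 1
opcode signed 3b, MSB=0: value = 2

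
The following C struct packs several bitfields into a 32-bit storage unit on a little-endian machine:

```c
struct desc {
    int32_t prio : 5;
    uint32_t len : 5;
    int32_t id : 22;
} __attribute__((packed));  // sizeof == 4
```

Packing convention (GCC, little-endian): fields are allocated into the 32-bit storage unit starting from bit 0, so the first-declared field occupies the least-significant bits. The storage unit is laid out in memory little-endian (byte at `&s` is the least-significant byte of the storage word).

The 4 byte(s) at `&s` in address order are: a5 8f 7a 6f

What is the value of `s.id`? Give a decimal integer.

1826467

[0]=0xa5 [1]=0x8f [2]=0x7a [3]=0x6f (little-endian) → word 0x6f7a8fa5
prio:5 @ bit 0 → (0x6f7a8fa5>>0)&0x1f = 0x5
len:5 @ bit 5 → (0x6f7a8fa5>>5)&0x1f = 0x1d
id:22 @ bit 10 → (0x6f7a8fa5>>10)&0x3fffff = 0x1bdea3  ←
id signed 22b, MSB=0: value = 1826467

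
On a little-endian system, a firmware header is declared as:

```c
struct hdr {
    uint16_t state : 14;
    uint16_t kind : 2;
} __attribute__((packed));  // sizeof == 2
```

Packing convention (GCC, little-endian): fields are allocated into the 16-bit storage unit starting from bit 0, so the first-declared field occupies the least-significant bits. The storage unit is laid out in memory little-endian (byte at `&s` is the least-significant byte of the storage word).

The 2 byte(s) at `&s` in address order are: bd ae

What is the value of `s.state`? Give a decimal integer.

[0]=0xbd [1]=0xae (little-endian) → word 0xaebd
state:14 @ bit 0 → (0xaebd>>0)&0x3fff = 0x2ebd  ←
kind:2 @ bit 14 → (0xaebd>>14)&0x3 = 0x2

11965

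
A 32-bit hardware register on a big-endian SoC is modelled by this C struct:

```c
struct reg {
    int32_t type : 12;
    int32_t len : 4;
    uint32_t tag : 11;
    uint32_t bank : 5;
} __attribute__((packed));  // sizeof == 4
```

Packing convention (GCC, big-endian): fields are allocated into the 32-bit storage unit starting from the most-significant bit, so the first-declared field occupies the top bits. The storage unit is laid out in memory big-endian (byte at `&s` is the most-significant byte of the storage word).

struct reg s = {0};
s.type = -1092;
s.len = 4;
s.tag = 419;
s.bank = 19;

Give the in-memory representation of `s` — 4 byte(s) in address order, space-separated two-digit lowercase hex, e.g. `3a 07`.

[20+:12] type=-1092 & 0xfff = 0xbbc; word=0xbbc00000
[16+:4] len=4 & 0xf = 0x4; word=0xbbc40000
[5+:11] tag=419 & 0x7ff = 0x1a3; word=0xbbc43460
[0+:5] bank=19 & 0x1f = 0x13; word=0xbbc43473
word = 0xbbc43473 → big-endian bytes:
  [0]=0xbb  [1]=0xc4  [2]=0x34  [3]=0x73

bb c4 34 73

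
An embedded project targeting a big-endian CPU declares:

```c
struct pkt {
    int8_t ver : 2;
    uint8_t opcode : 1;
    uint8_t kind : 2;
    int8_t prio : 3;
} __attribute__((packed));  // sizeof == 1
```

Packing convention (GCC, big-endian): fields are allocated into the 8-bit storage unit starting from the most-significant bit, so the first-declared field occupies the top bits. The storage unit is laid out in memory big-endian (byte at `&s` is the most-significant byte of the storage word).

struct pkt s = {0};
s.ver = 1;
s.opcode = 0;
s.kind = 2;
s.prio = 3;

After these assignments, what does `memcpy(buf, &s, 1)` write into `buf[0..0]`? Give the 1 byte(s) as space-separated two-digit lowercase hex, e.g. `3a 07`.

53

ver (2b) val=1 bits=0x1 at bit 6: 0x40
opcode (1b) val=0 bits=0x0 at bit 5: 0x40
kind (2b) val=2 bits=0x2 at bit 3: 0x50
prio (3b) val=3 bits=0x3 at bit 0: 0x53
word = 0x53 → big-endian bytes:
  [0]=0x53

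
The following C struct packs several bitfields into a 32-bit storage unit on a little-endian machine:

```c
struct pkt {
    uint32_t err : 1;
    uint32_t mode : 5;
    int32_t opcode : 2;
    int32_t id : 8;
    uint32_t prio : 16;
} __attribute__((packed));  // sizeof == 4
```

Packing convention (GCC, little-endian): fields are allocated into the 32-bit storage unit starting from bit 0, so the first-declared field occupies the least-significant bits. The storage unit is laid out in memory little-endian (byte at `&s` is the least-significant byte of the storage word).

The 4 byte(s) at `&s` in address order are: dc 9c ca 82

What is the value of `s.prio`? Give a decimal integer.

33482

[0]=0xdc [1]=0x9c [2]=0xca [3]=0x82 (little-endian) → word 0x82ca9cdc
err [0+:1] = (word>>0) & 0x1 = 0
mode [1+:5] = (word>>1) & 0x1f = 14
opcode [6+:2] = (word>>6) & 0x3 = 3
id [8+:8] = (word>>8) & 0xff = 156
prio [16+:16] = (word>>16) & 0xffff = 33482  ←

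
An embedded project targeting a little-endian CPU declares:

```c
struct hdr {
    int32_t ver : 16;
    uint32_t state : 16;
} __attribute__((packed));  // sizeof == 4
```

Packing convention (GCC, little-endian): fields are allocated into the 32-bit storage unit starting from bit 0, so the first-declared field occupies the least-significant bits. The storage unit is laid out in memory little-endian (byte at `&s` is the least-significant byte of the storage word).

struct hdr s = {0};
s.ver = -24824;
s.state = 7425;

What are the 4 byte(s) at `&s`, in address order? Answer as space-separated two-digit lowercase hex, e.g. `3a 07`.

ver:16 = -24824 → 0x9f08 << 0 → word 0x00009f08
state:16 = 7425 → 0x1d01 << 16 → word 0x1d019f08
word = 0x1d019f08 → little-endian bytes:
  [0]=0x08  [1]=0x9f  [2]=0x01  [3]=0x1d

08 9f 01 1d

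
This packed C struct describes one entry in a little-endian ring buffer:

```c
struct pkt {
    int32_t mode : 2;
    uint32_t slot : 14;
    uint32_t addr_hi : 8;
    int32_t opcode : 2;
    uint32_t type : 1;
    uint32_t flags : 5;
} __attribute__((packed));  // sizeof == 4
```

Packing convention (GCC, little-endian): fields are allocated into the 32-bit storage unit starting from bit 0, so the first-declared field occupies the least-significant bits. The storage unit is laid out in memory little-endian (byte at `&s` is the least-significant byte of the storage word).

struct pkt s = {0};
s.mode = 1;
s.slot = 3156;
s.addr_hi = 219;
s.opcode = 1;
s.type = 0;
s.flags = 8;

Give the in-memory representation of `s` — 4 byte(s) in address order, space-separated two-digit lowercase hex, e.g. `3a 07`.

mode:2 = 1 → 0x1 << 0 → word 0x00000001
slot:14 = 3156 → 0xc54 << 2 → word 0x00003151
addr_hi:8 = 219 → 0xdb << 16 → word 0x00db3151
opcode:2 = 1 → 0x1 << 24 → word 0x01db3151
type:1 = 0 → 0x0 << 26 → word 0x01db3151
flags:5 = 8 → 0x8 << 27 → word 0x41db3151
word = 0x41db3151 → little-endian bytes:
  [0]=0x51  [1]=0x31  [2]=0xdb  [3]=0x41

51 31 db 41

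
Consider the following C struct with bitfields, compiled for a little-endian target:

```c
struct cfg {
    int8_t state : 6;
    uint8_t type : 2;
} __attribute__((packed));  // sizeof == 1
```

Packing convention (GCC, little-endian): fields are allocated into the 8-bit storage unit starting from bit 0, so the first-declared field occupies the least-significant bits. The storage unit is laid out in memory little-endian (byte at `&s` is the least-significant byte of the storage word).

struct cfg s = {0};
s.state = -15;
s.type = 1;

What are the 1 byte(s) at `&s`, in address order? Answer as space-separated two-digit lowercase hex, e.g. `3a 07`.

[0+:6] state=-15 & 0x3f = 0x31; word=0x31
[6+:2] type=1 & 0x3 = 0x1; word=0x71
word = 0x71 → little-endian bytes:
  [0]=0x71

71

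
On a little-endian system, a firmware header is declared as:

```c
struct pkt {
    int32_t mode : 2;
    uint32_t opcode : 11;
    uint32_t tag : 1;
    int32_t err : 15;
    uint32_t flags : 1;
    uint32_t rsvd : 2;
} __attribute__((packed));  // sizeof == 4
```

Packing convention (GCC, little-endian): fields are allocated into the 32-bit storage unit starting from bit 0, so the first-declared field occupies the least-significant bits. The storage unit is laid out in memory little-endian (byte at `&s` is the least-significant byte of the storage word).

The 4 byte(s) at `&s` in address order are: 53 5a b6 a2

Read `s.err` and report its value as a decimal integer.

2777

[0]=0x53 [1]=0x5a [2]=0xb6 [3]=0xa2 (little-endian) → word 0xa2b65a53
mode [0+:2] = (word>>0) & 0x3 = 3
opcode [2+:11] = (word>>2) & 0x7ff = 1684
tag [13+:1] = (word>>13) & 0x1 = 0
err [14+:15] = (word>>14) & 0x7fff = 2777  ←
flags [29+:1] = (word>>29) & 0x1 = 1
rsvd [30+:2] = (word>>30) & 0x3 = 2
err signed 15b, MSB=0: value = 2777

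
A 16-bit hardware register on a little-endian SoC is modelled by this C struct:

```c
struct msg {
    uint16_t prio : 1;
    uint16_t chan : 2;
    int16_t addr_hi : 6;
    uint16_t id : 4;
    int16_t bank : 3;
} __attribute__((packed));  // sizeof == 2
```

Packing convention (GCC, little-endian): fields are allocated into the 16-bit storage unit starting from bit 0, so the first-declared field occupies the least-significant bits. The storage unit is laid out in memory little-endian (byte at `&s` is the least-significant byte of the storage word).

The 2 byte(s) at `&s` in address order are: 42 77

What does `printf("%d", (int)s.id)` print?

[0]=0x42 [1]=0x77 (little-endian) → word 0x7742
prio:1 @ bit 0 → (0x7742>>0)&0x1 = 0x0
chan:2 @ bit 1 → (0x7742>>1)&0x3 = 0x1
addr_hi:6 @ bit 3 → (0x7742>>3)&0x3f = 0x28
id:4 @ bit 9 → (0x7742>>9)&0xf = 0xb  ←
bank:3 @ bit 13 → (0x7742>>13)&0x7 = 0x3

11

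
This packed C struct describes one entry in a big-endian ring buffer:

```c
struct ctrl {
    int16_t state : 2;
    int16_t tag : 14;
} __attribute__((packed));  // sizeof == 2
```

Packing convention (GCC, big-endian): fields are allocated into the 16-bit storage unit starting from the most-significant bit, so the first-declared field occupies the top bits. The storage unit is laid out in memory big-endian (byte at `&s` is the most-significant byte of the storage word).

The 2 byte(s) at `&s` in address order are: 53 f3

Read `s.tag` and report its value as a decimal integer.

5107

[0]=0x53 [1]=0xf3 (big-endian) → word 0x53f3
state:2 @ bit 14 → (0x53f3>>14)&0x3 = 0x1
tag:14 @ bit 0 → (0x53f3>>0)&0x3fff = 0x13f3  ←
tag signed 14b, MSB=0: value = 5107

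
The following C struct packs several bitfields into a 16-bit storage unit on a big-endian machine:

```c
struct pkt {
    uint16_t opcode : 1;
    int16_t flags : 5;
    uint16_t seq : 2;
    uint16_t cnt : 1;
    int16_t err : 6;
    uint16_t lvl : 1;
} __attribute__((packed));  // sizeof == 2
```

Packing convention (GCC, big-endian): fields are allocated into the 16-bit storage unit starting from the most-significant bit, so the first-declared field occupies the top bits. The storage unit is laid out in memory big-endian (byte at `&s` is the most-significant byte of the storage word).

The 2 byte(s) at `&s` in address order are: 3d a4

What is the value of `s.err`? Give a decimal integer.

18

[0]=0x3d [1]=0xa4 (big-endian) → word 0x3da4
opcode [15+:1] = (word>>15) & 0x1 = 0
flags [10+:5] = (word>>10) & 0x1f = 15
seq [8+:2] = (word>>8) & 0x3 = 1
cnt [7+:1] = (word>>7) & 0x1 = 1
err [1+:6] = (word>>1) & 0x3f = 18  ←
lvl [0+:1] = (word>>0) & 0x1 = 0
err signed 6b, MSB=0: value = 18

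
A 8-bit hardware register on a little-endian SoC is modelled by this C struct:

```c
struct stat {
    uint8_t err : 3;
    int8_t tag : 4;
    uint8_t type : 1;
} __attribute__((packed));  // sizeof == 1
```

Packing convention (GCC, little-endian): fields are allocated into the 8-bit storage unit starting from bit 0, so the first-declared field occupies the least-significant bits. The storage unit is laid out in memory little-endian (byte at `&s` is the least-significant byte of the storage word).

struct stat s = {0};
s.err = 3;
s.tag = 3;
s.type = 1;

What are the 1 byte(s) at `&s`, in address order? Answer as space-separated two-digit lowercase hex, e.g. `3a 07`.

9b

[0+:3] err=3 & 0x7 = 0x3; word=0x03
[3+:4] tag=3 & 0xf = 0x3; word=0x1b
[7+:1] type=1 & 0x1 = 0x1; word=0x9b
word = 0x9b → little-endian bytes:
  [0]=0x9b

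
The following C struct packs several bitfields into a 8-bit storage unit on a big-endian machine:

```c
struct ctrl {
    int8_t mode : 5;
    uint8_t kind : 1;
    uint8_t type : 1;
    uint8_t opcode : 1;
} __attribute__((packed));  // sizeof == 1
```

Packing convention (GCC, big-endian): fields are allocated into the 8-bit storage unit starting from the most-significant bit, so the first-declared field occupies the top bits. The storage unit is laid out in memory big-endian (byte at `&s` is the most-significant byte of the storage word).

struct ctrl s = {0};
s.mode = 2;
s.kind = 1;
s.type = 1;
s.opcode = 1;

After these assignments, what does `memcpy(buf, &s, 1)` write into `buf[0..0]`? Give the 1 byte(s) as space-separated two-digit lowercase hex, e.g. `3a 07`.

mode (5b) val=2 bits=0x2 at bit 3: 0x10
kind (1b) val=1 bits=0x1 at bit 2: 0x14
type (1b) val=1 bits=0x1 at bit 1: 0x16
opcode (1b) val=1 bits=0x1 at bit 0: 0x17
word = 0x17 → big-endian bytes:
  [0]=0x17

17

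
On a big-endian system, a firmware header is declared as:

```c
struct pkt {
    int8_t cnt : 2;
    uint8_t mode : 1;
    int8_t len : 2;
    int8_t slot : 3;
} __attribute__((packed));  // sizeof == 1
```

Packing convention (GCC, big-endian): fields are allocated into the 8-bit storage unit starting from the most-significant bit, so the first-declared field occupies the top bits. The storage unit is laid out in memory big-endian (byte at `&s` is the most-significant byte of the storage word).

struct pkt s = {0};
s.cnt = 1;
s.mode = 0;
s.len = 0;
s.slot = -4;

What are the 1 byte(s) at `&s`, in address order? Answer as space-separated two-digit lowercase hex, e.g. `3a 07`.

44

[6+:2] cnt=1 & 0x3 = 0x1; word=0x40
[5+:1] mode=0 & 0x1 = 0x0; word=0x40
[3+:2] len=0 & 0x3 = 0x0; word=0x40
[0+:3] slot=-4 & 0x7 = 0x4; word=0x44
word = 0x44 → big-endian bytes:
  [0]=0x44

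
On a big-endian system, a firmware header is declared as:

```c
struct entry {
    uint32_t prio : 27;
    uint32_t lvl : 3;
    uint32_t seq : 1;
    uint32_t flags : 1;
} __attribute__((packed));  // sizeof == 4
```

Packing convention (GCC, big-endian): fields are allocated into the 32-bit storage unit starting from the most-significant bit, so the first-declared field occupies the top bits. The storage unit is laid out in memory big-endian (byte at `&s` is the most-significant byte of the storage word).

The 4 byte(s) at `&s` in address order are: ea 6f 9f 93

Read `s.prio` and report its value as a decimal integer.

[0]=0xea [1]=0x6f [2]=0x9f [3]=0x93 (big-endian) → word 0xea6f9f93
prio [5+:27] = (word>>5) & 0x7ffffff = 122911996  ←
lvl [2+:3] = (word>>2) & 0x7 = 4
seq [1+:1] = (word>>1) & 0x1 = 1
flags [0+:1] = (word>>0) & 0x1 = 1

122911996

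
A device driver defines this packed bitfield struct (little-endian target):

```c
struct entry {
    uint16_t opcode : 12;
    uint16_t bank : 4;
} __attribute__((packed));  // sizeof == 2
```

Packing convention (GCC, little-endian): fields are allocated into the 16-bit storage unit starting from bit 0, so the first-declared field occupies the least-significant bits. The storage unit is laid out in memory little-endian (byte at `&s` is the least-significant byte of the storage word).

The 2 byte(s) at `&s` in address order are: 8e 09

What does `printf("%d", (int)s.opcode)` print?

2446

[0]=0x8e [1]=0x09 (little-endian) → word 0x098e
opcode [0+:12] = (word>>0) & 0xfff = 2446  ←
bank [12+:4] = (word>>12) & 0xf = 0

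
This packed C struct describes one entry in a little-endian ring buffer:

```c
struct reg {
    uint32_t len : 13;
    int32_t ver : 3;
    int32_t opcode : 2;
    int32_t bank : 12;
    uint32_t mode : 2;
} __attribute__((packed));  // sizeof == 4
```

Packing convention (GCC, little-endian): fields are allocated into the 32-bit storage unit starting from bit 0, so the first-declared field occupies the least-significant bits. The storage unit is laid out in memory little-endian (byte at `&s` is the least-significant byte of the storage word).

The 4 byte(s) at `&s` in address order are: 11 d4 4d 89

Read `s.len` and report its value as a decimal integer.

[0]=0x11 [1]=0xd4 [2]=0x4d [3]=0x89 (little-endian) → word 0x894dd411
len:13 @ bit 0 → (0x894dd411>>0)&0x1fff = 0x1411  ←
ver:3 @ bit 13 → (0x894dd411>>13)&0x7 = 0x6
opcode:2 @ bit 16 → (0x894dd411>>16)&0x3 = 0x1
bank:12 @ bit 18 → (0x894dd411>>18)&0xfff = 0x253
mode:2 @ bit 30 → (0x894dd411>>30)&0x3 = 0x2

5137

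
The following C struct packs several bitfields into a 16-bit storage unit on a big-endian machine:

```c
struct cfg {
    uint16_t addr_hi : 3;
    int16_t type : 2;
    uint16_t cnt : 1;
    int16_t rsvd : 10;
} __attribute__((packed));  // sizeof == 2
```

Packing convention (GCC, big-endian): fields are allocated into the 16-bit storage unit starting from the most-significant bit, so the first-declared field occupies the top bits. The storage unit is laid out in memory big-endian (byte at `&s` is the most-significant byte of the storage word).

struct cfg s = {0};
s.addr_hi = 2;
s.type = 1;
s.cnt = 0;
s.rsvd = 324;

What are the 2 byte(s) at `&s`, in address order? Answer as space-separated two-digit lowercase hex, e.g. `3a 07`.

addr_hi:3 = 2 → 0x2 << 13 → word 0x4000
type:2 = 1 → 0x1 << 11 → word 0x4800
cnt:1 = 0 → 0x0 << 10 → word 0x4800
rsvd:10 = 324 → 0x144 << 0 → word 0x4944
word = 0x4944 → big-endian bytes:
  [0]=0x49  [1]=0x44

49 44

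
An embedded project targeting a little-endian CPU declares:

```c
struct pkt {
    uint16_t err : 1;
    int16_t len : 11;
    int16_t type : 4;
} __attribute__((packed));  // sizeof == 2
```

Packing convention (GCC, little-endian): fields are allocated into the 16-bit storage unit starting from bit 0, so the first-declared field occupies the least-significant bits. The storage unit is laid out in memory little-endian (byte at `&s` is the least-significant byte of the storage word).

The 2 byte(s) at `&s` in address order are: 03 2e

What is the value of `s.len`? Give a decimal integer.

[0]=0x03 [1]=0x2e (little-endian) → word 0x2e03
err [0+:1] = (word>>0) & 0x1 = 1
len [1+:11] = (word>>1) & 0x7ff = 1793  ←
type [12+:4] = (word>>12) & 0xf = 2
len signed 11b, MSB=1: 1793 - 2048 = -255

-255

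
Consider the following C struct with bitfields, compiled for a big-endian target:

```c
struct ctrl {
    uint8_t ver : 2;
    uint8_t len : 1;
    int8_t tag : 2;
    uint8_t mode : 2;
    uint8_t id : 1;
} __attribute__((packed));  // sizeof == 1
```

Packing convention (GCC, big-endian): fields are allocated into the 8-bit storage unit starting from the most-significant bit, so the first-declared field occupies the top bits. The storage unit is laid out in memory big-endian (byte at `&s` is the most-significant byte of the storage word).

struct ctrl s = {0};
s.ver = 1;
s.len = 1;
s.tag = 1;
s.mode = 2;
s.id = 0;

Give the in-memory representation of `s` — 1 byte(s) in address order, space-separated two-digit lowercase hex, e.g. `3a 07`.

[6+:2] ver=1 & 0x3 = 0x1; word=0x40
[5+:1] len=1 & 0x1 = 0x1; word=0x60
[3+:2] tag=1 & 0x3 = 0x1; word=0x68
[1+:2] mode=2 & 0x3 = 0x2; word=0x6c
[0+:1] id=0 & 0x1 = 0x0; word=0x6c
word = 0x6c → big-endian bytes:
  [0]=0x6c

6c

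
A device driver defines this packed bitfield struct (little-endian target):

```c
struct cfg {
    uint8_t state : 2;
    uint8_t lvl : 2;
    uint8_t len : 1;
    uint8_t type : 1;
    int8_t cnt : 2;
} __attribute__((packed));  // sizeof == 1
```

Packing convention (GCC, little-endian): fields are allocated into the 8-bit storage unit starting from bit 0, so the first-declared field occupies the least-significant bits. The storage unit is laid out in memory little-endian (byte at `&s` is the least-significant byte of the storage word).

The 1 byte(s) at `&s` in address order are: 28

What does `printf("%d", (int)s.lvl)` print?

[0]=0x28 (little-endian) → word 0x28
state [0+:2] = (word>>0) & 0x3 = 0
lvl [2+:2] = (word>>2) & 0x3 = 2  ←
len [4+:1] = (word>>4) & 0x1 = 0
type [5+:1] = (word>>5) & 0x1 = 1
cnt [6+:2] = (word>>6) & 0x3 = 0

2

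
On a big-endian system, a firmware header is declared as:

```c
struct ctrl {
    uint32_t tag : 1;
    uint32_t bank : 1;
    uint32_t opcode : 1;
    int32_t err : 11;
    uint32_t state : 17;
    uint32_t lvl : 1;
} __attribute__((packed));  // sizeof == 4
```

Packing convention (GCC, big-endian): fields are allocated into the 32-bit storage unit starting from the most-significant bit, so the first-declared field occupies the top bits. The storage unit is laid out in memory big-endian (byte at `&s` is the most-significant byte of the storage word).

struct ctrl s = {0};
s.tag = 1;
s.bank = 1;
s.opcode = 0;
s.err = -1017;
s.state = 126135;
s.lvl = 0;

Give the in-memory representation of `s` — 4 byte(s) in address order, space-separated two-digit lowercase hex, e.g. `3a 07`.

d0 1f d9 6e

tag:1 = 1 → 0x1 << 31 → word 0x80000000
bank:1 = 1 → 0x1 << 30 → word 0xc0000000
opcode:1 = 0 → 0x0 << 29 → word 0xc0000000
err:11 = -1017 → 0x407 << 18 → word 0xd01c0000
state:17 = 126135 → 0x1ecb7 << 1 → word 0xd01fd96e
lvl:1 = 0 → 0x0 << 0 → word 0xd01fd96e
word = 0xd01fd96e → big-endian bytes:
  [0]=0xd0  [1]=0x1f  [2]=0xd9  [3]=0x6e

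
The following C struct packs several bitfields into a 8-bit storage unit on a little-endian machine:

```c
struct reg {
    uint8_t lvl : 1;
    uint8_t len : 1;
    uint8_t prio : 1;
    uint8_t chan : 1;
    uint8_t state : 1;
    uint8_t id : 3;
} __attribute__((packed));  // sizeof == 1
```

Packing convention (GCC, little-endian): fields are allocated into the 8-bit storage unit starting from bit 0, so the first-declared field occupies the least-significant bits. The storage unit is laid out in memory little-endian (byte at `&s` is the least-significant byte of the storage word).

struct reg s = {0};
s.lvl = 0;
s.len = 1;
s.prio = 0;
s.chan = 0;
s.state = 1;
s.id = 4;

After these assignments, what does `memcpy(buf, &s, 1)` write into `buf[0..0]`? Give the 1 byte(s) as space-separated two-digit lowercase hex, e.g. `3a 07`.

92

lvl:1 = 0 → 0x0 << 0 → word 0x00
len:1 = 1 → 0x1 << 1 → word 0x02
prio:1 = 0 → 0x0 << 2 → word 0x02
chan:1 = 0 → 0x0 << 3 → word 0x02
state:1 = 1 → 0x1 << 4 → word 0x12
id:3 = 4 → 0x4 << 5 → word 0x92
word = 0x92 → little-endian bytes:
  [0]=0x92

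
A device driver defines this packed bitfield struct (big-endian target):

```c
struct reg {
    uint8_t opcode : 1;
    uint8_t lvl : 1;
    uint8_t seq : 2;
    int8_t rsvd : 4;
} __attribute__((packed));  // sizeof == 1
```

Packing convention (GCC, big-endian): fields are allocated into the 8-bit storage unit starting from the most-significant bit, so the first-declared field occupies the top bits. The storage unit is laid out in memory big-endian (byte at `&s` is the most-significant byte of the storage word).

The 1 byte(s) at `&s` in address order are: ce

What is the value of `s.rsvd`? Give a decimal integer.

-2

[0]=0xce (big-endian) → word 0xce
opcode [7+:1] = (word>>7) & 0x1 = 1
lvl [6+:1] = (word>>6) & 0x1 = 1
seq [4+:2] = (word>>4) & 0x3 = 0
rsvd [0+:4] = (word>>0) & 0xf = 14  ←
rsvd signed 4b, MSB=1: 14 - 16 = -2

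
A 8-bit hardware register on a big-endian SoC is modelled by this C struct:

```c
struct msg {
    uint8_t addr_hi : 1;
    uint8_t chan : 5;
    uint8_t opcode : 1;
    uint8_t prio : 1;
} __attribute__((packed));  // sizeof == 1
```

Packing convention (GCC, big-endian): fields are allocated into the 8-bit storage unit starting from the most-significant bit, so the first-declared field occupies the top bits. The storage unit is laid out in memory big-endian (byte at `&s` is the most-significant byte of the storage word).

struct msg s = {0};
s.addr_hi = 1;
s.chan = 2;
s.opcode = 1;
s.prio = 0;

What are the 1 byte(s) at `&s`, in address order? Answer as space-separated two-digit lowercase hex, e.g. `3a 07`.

8a

addr_hi:1 = 1 → 0x1 << 7 → word 0x80
chan:5 = 2 → 0x2 << 2 → word 0x88
opcode:1 = 1 → 0x1 << 1 → word 0x8a
prio:1 = 0 → 0x0 << 0 → word 0x8a
word = 0x8a → big-endian bytes:
  [0]=0x8a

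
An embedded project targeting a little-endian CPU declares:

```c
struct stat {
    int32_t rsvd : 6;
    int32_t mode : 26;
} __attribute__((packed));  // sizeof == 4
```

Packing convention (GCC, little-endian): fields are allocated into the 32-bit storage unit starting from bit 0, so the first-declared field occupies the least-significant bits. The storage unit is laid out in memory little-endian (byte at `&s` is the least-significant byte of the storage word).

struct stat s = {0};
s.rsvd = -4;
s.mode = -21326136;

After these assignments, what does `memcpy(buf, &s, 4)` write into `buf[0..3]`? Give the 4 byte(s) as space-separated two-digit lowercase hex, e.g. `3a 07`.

[0+:6] rsvd=-4 & 0x3f = 0x3c; word=0x0000003c
[6+:26] mode=-21326136 & 0x3ffffff = 0x2ba96c8; word=0xaea5b23c
word = 0xaea5b23c → little-endian bytes:
  [0]=0x3c  [1]=0xb2  [2]=0xa5  [3]=0xae

3c b2 a5 ae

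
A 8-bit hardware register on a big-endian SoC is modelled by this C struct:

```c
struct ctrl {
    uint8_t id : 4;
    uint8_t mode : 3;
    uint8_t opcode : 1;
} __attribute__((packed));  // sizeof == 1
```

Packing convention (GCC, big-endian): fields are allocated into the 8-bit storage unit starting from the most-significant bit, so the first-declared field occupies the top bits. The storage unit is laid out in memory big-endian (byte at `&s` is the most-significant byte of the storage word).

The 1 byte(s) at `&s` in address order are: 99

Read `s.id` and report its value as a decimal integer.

[0]=0x99 (big-endian) → word 0x99
id [4+:4] = (word>>4) & 0xf = 9  ←
mode [1+:3] = (word>>1) & 0x7 = 4
opcode [0+:1] = (word>>0) & 0x1 = 1

9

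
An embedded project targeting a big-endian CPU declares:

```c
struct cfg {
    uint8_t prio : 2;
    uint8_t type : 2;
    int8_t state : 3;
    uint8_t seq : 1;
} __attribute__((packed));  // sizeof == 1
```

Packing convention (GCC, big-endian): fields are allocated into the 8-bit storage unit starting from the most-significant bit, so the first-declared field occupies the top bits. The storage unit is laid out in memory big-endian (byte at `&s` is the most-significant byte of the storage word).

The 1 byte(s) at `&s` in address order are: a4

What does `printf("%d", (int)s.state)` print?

[0]=0xa4 (big-endian) → word 0xa4
prio:2 @ bit 6 → (0xa4>>6)&0x3 = 0x2
type:2 @ bit 4 → (0xa4>>4)&0x3 = 0x2
state:3 @ bit 1 → (0xa4>>1)&0x7 = 0x2  ←
seq:1 @ bit 0 → (0xa4>>0)&0x1 = 0x0
state signed 3b, MSB=0: value = 2

2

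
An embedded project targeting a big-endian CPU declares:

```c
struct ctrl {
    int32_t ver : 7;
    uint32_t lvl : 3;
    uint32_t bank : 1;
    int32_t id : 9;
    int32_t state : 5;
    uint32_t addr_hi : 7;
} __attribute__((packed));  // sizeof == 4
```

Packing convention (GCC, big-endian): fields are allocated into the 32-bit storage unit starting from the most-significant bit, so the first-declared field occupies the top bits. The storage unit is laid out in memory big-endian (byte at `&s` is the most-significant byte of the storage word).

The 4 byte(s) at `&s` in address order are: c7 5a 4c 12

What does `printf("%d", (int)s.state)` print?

[0]=0xc7 [1]=0x5a [2]=0x4c [3]=0x12 (big-endian) → word 0xc75a4c12
ver [25+:7] = (word>>25) & 0x7f = 99
lvl [22+:3] = (word>>22) & 0x7 = 5
bank [21+:1] = (word>>21) & 0x1 = 0
id [12+:9] = (word>>12) & 0x1ff = 420
state [7+:5] = (word>>7) & 0x1f = 24  ←
addr_hi [0+:7] = (word>>0) & 0x7f = 18
state signed 5b, MSB=1: 24 - 32 = -8

-8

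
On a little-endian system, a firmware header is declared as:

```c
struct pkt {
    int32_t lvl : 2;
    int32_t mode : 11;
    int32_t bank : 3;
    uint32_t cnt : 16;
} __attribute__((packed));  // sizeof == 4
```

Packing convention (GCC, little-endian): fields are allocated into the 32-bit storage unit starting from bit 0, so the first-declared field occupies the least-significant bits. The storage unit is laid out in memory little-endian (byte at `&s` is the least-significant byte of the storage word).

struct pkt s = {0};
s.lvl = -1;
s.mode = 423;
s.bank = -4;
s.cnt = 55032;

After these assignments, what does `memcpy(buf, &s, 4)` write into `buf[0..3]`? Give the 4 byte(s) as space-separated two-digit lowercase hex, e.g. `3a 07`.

9f 86 f8 d6

[0+:2] lvl=-1 & 0x3 = 0x3; word=0x00000003
[2+:11] mode=423 & 0x7ff = 0x1a7; word=0x0000069f
[13+:3] bank=-4 & 0x7 = 0x4; word=0x0000869f
[16+:16] cnt=55032 & 0xffff = 0xd6f8; word=0xd6f8869f
word = 0xd6f8869f → little-endian bytes:
  [0]=0x9f  [1]=0x86  [2]=0xf8  [3]=0xd6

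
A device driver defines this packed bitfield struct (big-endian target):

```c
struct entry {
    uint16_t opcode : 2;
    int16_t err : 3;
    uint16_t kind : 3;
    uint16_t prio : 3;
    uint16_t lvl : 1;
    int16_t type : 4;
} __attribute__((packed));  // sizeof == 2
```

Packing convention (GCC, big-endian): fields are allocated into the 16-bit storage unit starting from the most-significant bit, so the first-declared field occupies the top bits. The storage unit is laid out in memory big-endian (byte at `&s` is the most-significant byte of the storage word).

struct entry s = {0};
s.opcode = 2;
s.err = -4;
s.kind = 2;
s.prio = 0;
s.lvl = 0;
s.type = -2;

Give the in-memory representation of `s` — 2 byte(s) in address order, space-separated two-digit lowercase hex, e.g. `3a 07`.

a2 0e

opcode (2b) val=2 bits=0x2 at bit 14: 0x8000
err (3b) val=-4 bits=0x4 at bit 11: 0xa000
kind (3b) val=2 bits=0x2 at bit 8: 0xa200
prio (3b) val=0 bits=0x0 at bit 5: 0xa200
lvl (1b) val=0 bits=0x0 at bit 4: 0xa200
type (4b) val=-2 bits=0xe at bit 0: 0xa20e
word = 0xa20e → big-endian bytes:
  [0]=0xa2  [1]=0x0e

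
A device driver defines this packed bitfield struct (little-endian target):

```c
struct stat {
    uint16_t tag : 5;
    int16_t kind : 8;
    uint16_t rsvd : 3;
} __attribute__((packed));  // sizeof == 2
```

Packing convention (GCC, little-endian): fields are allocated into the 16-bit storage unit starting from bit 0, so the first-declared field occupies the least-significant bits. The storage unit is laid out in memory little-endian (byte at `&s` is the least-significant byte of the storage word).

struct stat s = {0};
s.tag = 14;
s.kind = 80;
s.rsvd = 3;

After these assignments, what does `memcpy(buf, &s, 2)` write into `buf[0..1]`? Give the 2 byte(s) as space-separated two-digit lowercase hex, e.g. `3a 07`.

[0+:5] tag=14 & 0x1f = 0xe; word=0x000e
[5+:8] kind=80 & 0xff = 0x50; word=0x0a0e
[13+:3] rsvd=3 & 0x7 = 0x3; word=0x6a0e
word = 0x6a0e → little-endian bytes:
  [0]=0x0e  [1]=0x6a

0e 6a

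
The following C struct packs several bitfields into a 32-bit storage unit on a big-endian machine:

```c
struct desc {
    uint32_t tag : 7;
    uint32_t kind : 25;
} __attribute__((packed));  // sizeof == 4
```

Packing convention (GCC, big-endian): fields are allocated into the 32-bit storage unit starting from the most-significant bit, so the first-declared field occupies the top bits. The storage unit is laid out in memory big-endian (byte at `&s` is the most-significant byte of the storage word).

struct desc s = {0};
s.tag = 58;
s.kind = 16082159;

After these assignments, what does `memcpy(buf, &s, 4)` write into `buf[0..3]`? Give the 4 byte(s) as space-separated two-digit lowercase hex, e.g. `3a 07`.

74 f5 64 ef

tag:7 = 58 → 0x3a << 25 → word 0x74000000
kind:25 = 16082159 → 0xf564ef << 0 → word 0x74f564ef
word = 0x74f564ef → big-endian bytes:
  [0]=0x74  [1]=0xf5  [2]=0x64  [3]=0xef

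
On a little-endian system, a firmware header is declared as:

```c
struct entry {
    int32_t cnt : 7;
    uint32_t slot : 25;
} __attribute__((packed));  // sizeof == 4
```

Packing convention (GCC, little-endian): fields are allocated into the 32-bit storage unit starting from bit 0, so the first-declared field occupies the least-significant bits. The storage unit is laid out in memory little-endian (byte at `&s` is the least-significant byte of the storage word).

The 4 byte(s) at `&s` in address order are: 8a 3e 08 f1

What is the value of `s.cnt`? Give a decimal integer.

10

[0]=0x8a [1]=0x3e [2]=0x08 [3]=0xf1 (little-endian) → word 0xf1083e8a
cnt [0+:7] = (word>>0) & 0x7f = 10  ←
slot [7+:25] = (word>>7) & 0x1ffffff = 31592573
cnt signed 7b, MSB=0: value = 10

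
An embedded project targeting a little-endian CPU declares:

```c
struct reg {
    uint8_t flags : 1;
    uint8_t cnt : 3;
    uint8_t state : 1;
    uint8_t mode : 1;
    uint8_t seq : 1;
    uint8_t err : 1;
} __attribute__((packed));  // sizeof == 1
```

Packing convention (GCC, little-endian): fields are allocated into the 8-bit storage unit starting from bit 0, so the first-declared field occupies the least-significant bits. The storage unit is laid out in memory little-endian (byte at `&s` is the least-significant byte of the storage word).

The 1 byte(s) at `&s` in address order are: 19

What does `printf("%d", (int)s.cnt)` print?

4

[0]=0x19 (little-endian) → word 0x19
flags [0+:1] = (word>>0) & 0x1 = 1
cnt [1+:3] = (word>>1) & 0x7 = 4  ←
state [4+:1] = (word>>4) & 0x1 = 1
mode [5+:1] = (word>>5) & 0x1 = 0
seq [6+:1] = (word>>6) & 0x1 = 0
err [7+:1] = (word>>7) & 0x1 = 0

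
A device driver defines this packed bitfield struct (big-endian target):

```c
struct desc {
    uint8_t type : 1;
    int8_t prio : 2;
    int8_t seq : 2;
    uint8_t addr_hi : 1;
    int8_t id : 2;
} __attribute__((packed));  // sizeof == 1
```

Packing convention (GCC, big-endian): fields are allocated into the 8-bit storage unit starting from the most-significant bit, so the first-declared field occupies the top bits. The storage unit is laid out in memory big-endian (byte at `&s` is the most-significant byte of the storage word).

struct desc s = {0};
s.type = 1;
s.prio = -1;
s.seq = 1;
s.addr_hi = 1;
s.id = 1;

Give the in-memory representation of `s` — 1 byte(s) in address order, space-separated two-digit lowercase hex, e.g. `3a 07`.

ed

[7+:1] type=1 & 0x1 = 0x1; word=0x80
[5+:2] prio=-1 & 0x3 = 0x3; word=0xe0
[3+:2] seq=1 & 0x3 = 0x1; word=0xe8
[2+:1] addr_hi=1 & 0x1 = 0x1; word=0xec
[0+:2] id=1 & 0x3 = 0x1; word=0xed
word = 0xed → big-endian bytes:
  [0]=0xed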